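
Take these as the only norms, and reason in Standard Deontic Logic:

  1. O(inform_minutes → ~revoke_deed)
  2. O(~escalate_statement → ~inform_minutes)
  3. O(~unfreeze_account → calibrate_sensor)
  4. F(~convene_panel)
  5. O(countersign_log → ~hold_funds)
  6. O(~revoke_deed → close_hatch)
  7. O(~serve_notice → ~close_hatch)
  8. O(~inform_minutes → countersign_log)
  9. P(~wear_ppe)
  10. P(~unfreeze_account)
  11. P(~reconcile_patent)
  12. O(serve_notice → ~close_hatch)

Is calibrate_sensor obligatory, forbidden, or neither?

Premise 3 is O(~unfreeze_account → calibrate_sensor), but O(~unfreeze_account) is not derivable from the premises (the permission P(~unfreeze_account) asserts only ~O(unfreeze_account), not O(~unfreeze_account)), so it does not yield O(calibrate_sensor).
No premise or chain of K-axiom applications forces O(calibrate_sensor), and none forces O(~calibrate_sensor). So calibrate_sensor is neither obligatory nor forbidden under these norms.

Neither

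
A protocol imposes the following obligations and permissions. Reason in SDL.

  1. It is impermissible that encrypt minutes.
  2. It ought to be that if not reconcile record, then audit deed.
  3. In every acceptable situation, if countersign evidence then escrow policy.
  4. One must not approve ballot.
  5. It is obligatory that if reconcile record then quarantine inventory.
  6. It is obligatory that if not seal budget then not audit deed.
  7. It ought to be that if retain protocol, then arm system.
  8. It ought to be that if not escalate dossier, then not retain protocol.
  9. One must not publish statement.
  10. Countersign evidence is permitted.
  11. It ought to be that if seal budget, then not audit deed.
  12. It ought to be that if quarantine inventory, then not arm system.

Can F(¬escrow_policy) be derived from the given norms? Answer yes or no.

Premise 3 is O(countersign_evidence → escrow_policy), but O(countersign_evidence) is not derivable from the premises (the permission P(countersign_evidence) asserts only ¬O(¬countersign_evidence), not O(countersign_evidence)), so it does not yield O(escrow_policy).
No other premise forces O(escrow_policy). An ideal world satisfying every premise can still have ¬escrow_policy true, so F(¬escrow_policy) is not derivable.

No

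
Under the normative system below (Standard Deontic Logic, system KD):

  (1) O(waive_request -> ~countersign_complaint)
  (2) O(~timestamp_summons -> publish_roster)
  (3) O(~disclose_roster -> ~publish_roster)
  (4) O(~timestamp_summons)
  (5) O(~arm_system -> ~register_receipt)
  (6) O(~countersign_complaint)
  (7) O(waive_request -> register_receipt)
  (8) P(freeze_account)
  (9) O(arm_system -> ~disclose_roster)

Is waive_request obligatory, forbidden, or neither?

From premise 4 we have O(~timestamp_summons).
From O(~timestamp_summons) and premise 2, O(~timestamp_summons -> publish_roster), we obtain O(publish_roster).
Premise 3 is O(~disclose_roster -> ~publish_roster); contrapositively O(publish_roster -> disclose_roster). Since O(publish_roster) holds, K gives O(disclose_roster).
The contrapositive of premise 9 (O(arm_system -> ~disclose_roster)) is O(disclose_roster -> ~arm_system), and O(disclose_roster) is already established, so O(~arm_system).
From O(~arm_system) and premise 5, O(~arm_system -> ~register_receipt), we obtain O(~register_receipt).
Premise 7, O(waive_request -> register_receipt), contraposes to O(~register_receipt -> ~waive_request); with O(~register_receipt) we get O(~waive_request).
Premises 1, 6, 8 do not contribute to this derivation.
Thus O(~waive_request), which is F(waive_request): waive_request is forbidden.

Forbidden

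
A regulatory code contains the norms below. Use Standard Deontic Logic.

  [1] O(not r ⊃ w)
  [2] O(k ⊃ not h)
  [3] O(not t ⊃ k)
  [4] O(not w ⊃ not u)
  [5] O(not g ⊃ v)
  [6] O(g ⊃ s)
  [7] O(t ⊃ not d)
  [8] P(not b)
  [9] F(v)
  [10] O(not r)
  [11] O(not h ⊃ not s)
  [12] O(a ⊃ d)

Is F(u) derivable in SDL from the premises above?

No

Premise 4 is O(not w ⊃ not u), but O(not w) is not derivable from the premises, so it does not yield O(not u).
No other premise forces O(not u). An ideal world satisfying every premise can still have u true, so F(u) is not derivable.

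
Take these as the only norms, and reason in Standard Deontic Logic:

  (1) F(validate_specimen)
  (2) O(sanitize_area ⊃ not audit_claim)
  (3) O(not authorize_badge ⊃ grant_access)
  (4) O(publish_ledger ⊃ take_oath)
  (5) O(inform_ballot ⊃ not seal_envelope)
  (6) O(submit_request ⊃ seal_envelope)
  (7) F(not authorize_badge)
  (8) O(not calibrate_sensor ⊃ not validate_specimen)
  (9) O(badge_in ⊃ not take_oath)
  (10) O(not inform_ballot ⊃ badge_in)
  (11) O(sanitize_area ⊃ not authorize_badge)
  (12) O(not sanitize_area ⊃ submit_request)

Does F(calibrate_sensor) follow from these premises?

No

Premise 8 is O(not calibrate_sensor ⊃ not validate_specimen); even if O(not validate_specimen) held, inferring O(not calibrate_sensor) would be affirming the consequent — invalid.
No other premise forces O(not calibrate_sensor). An ideal world satisfying every premise can still have calibrate_sensor true, so F(calibrate_sensor) is not derivable.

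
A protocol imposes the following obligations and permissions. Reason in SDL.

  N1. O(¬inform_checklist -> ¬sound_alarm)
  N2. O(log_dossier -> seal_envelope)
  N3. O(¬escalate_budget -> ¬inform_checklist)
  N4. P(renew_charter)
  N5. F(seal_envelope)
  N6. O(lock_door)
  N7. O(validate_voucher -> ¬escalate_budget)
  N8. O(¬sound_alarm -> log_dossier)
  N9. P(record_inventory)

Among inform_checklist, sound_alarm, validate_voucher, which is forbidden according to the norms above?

validate_voucher

F(seal_envelope) at premise 5 means O(¬seal_envelope).
The contrapositive of premise 2 (O(log_dossier -> seal_envelope)) is O(¬seal_envelope -> ¬log_dossier), and O(¬seal_envelope) is already established, so O(¬log_dossier).
Premise 8, O(¬sound_alarm -> log_dossier), contraposes to O(¬log_dossier -> sound_alarm); with O(¬log_dossier) we get O(sound_alarm).
Premise 1, O(¬inform_checklist -> ¬sound_alarm), contraposes to O(sound_alarm -> inform_checklist); with O(sound_alarm) we get O(inform_checklist).
Premise 3, O(¬escalate_budget -> ¬inform_checklist), contraposes to O(inform_checklist -> escalate_budget); with O(inform_checklist) we get O(escalate_budget).
Premise 7, O(validate_voucher -> ¬escalate_budget), contraposes to O(escalate_budget -> ¬validate_voucher); with O(escalate_budget) we get O(¬validate_voucher).
So O(¬validate_voucher) holds, i.e. validate_voucher is forbidden. None of the other listed options is forbidden under the premises.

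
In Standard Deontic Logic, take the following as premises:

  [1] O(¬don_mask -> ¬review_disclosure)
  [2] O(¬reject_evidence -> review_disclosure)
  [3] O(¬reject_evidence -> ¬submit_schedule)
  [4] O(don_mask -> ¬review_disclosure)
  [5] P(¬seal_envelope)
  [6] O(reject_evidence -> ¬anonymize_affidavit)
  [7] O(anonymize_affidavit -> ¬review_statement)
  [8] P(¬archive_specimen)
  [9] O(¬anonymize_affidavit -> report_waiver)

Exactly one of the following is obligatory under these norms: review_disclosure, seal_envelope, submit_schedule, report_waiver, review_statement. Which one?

By case analysis on ¬don_mask: premise 1 gives O(¬don_mask -> ¬review_disclosure) and premise 4 gives O(don_mask -> ¬review_disclosure), so O(¬review_disclosure) either way.
Premise 2 is O(¬reject_evidence -> review_disclosure); contrapositively O(¬review_disclosure -> reject_evidence). Since O(¬review_disclosure) holds, K gives O(reject_evidence).
Premise 6 is O(reject_evidence -> ¬anonymize_affidavit); since O(reject_evidence), deontic closure gives O(¬anonymize_affidavit).
Applying K to premise 9 (O(¬anonymize_affidavit -> report_waiver)) and O(¬anonymize_affidavit) yields O(report_waiver).
So O(report_waiver) holds — report_waiver is obligatory. None of the other listed options is made obligatory by any chain of premises.

report_waiver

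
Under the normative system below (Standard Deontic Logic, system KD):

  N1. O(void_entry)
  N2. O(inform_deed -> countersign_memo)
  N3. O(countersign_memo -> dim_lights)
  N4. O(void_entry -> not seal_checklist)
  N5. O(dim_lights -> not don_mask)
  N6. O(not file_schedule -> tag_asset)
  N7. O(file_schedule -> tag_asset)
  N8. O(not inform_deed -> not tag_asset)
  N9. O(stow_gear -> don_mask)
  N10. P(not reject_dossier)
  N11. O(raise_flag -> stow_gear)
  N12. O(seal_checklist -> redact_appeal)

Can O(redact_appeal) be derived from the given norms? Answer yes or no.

Premise 12 is O(seal_checklist -> redact_appeal), but O(seal_checklist) is not derivable from the premises, so it does not yield O(redact_appeal).
No other premise forces O(redact_appeal). An ideal world satisfying every premise can still have redact_appeal false, so O(redact_appeal) is not derivable.

No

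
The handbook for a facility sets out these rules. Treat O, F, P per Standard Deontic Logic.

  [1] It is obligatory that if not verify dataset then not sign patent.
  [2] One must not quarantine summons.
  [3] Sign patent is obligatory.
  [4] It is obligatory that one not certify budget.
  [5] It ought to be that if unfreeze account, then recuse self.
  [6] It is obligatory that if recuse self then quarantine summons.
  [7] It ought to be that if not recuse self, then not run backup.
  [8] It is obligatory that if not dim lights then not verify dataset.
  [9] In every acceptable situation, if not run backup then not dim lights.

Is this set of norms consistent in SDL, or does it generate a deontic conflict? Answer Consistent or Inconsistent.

Premise 3 gives O(sign_patent).
Premise 1, O(¬verify_dataset → ¬sign_patent), contraposes to O(sign_patent → verify_dataset); with O(sign_patent) we get O(verify_dataset).
Premise 8, O(¬dim_lights → ¬verify_dataset), contraposes to O(verify_dataset → dim_lights); with O(verify_dataset) we get O(dim_lights).
Premise 9 is O(¬run_backup → ¬dim_lights); contrapositively O(dim_lights → run_backup). Since O(dim_lights) holds, K gives O(run_backup).
The contrapositive of premise 7 (O(¬recuse_self → ¬run_backup)) is O(run_backup → recuse_self), and O(run_backup) is already established, so O(recuse_self).
With premise 6, O(recuse_self → quarantine_summons), the K-axiom yields O(quarantine_summons).
But premise 2, F(quarantine_summons), means O(¬quarantine_summons).
We now have both O(quarantine_summons) and O(¬quarantine_summons) — quarantine_summons is simultaneously obligatory and forbidden, violating the D-axiom.

Inconsistent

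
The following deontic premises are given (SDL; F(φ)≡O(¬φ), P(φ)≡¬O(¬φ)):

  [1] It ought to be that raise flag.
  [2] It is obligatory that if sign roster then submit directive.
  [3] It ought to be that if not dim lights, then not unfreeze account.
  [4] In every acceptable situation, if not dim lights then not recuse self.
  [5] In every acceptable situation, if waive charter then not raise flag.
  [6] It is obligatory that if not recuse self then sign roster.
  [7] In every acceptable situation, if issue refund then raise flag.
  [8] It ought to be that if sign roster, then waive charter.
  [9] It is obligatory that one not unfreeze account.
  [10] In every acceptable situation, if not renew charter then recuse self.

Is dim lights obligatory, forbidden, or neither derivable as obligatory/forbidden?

Obligatory

Premise 1 gives O(raise_flag).
The contrapositive of premise 5 (O(waive_charter → ¬raise_flag)) is O(raise_flag → ¬waive_charter), and O(raise_flag) is already established, so O(¬waive_charter).
Premise 8, O(sign_roster → waive_charter), contraposes to O(¬waive_charter → ¬sign_roster); with O(¬waive_charter) we get O(¬sign_roster).
Premise 6 is O(¬recuse_self → sign_roster); contrapositively O(¬sign_roster → recuse_self). Since O(¬sign_roster) holds, K gives O(recuse_self).
Premise 4, O(¬dim_lights → ¬recuse_self), contraposes to O(recuse_self → dim_lights); with O(recuse_self) we get O(dim_lights).
Premises 2, 3, 7, 9, 10 do not contribute to this derivation.
Hence dim_lights is obligatory.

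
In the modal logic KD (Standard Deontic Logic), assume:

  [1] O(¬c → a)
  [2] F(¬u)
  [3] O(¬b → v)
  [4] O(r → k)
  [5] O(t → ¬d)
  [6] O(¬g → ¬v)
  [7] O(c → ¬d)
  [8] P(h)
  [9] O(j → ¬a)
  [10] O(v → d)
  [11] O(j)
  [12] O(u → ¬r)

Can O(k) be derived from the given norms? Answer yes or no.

No

Premise 4 is O(r → k), but O(r) is not derivable from the premises, so it does not yield O(k).
No other premise forces O(k). An ideal world satisfying every premise can still have k false, so O(k) is not derivable.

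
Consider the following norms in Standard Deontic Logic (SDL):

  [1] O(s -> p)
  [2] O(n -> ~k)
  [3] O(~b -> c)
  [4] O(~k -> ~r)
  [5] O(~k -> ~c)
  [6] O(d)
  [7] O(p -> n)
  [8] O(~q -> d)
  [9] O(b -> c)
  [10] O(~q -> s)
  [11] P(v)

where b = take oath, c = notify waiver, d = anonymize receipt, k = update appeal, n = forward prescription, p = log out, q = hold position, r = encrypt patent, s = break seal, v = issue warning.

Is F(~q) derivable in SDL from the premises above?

Yes

By case analysis on b: premise 9 gives O(b -> c) and premise 3 gives O(~b -> c), so O(c) either way.
The contrapositive of premise 5 (O(~k -> ~c)) is O(c -> k), and O(c) is already established, so O(k).
Premise 2 is O(n -> ~k); contrapositively O(k -> ~n). Since O(k) holds, K gives O(~n).
Premise 7 is O(p -> n); contrapositively O(~n -> ~p). Since O(~n) holds, K gives O(~p).
Premise 1 is O(s -> p); contrapositively O(~p -> ~s). Since O(~p) holds, K gives O(~s).
The contrapositive of premise 10 (O(~q -> s)) is O(~s -> q), and O(~s) is already established, so O(q).
Premises 4, 6, 8, 11 do not contribute to this derivation.
So O(q) holds, i.e. F(~q). The claim follows.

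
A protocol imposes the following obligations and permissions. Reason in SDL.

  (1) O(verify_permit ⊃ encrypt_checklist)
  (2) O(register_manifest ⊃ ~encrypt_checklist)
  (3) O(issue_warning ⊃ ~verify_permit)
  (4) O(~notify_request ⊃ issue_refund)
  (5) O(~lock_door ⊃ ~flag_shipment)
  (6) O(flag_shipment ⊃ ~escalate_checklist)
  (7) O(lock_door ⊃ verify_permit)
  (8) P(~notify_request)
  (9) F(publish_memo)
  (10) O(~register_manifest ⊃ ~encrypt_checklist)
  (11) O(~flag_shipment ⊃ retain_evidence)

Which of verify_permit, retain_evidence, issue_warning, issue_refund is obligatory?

retain_evidence

Premises 10 and 2 cover both cases: O(~register_manifest ⊃ ~encrypt_checklist) and O(register_manifest ⊃ ~encrypt_checklist). Since ~register_manifest ∨ register_manifest is a tautology, O(~encrypt_checklist) follows.
Premise 1, O(verify_permit ⊃ encrypt_checklist), contraposes to O(~encrypt_checklist ⊃ ~verify_permit); with O(~encrypt_checklist) we get O(~verify_permit).
The contrapositive of premise 7 (O(lock_door ⊃ verify_permit)) is O(~verify_permit ⊃ ~lock_door), and O(~verify_permit) is already established, so O(~lock_door).
From O(~lock_door) and premise 5, O(~lock_door ⊃ ~flag_shipment), we obtain O(~flag_shipment).
From O(~flag_shipment) and premise 11, O(~flag_shipment ⊃ retain_evidence), we obtain O(retain_evidence).
So O(retain_evidence) holds — retain_evidence is obligatory. None of the other listed options is made obligatory by any chain of premises.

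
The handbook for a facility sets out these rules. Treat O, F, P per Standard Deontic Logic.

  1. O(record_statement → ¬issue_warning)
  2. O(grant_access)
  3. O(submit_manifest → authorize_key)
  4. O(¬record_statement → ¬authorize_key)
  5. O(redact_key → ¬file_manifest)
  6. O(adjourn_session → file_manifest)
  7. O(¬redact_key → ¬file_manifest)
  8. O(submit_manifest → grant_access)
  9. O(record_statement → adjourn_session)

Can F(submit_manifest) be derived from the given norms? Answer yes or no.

Yes

Premises 5 and 7 cover both cases: O(redact_key → ¬file_manifest) and O(¬redact_key → ¬file_manifest). Since redact_key ∨ ¬redact_key is a tautology, O(¬file_manifest) follows.
Premise 6, O(adjourn_session → file_manifest), contraposes to O(¬file_manifest → ¬adjourn_session); with O(¬file_manifest) we get O(¬adjourn_session).
The contrapositive of premise 9 (O(record_statement → adjourn_session)) is O(¬adjourn_session → ¬record_statement), and O(¬adjourn_session) is already established, so O(¬record_statement).
With premise 4, O(¬record_statement → ¬authorize_key), the K-axiom yields O(¬authorize_key).
Premise 3, O(submit_manifest → authorize_key), contraposes to O(¬authorize_key → ¬submit_manifest); with O(¬authorize_key) we get O(¬submit_manifest).
Premises 1, 2, 8 do not contribute to this derivation.
So O(¬submit_manifest) holds, i.e. F(submit_manifest). The claim follows.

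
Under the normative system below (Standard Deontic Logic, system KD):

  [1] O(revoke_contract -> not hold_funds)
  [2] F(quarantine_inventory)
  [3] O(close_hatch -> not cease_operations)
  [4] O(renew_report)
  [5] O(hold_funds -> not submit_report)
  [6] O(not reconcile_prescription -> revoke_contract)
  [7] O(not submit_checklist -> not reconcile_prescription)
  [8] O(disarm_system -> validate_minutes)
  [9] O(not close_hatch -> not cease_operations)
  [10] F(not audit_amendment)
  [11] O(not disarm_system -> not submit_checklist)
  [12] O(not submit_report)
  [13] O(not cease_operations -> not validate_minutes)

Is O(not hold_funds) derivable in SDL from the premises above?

By case analysis on not close_hatch: premise 9 gives O(not close_hatch -> not cease_operations) and premise 3 gives O(close_hatch -> not cease_operations), so O(not cease_operations) either way.
Premise 13 is O(not cease_operations -> not validate_minutes); since O(not cease_operations), deontic closure gives O(not validate_minutes).
Premise 8 is O(disarm_system -> validate_minutes); contrapositively O(not validate_minutes -> not disarm_system). Since O(not validate_minutes) holds, K gives O(not disarm_system).
With premise 11, O(not disarm_system -> not submit_checklist), the K-axiom yields O(not submit_checklist).
From O(not submit_checklist) and premise 7, O(not submit_checklist -> not reconcile_prescription), we obtain O(not reconcile_prescription).
Applying K to premise 6 (O(not reconcile_prescription -> revoke_contract)) and O(not reconcile_prescription) yields O(revoke_contract).
With premise 1, O(revoke_contract -> not hold_funds), the K-axiom yields O(not hold_funds).
Premises 2, 4, 5, 10, 12 do not contribute to this derivation.
So O(not hold_funds) follows.

Yes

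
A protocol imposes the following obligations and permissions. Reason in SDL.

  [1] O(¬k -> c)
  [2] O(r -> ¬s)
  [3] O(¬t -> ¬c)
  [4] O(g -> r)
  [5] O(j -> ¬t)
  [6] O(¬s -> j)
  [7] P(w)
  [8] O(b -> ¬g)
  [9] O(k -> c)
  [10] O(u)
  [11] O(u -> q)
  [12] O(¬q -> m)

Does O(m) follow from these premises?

No

Premise 12 is O(¬q -> m), but O(¬q) is not derivable from the premises, so it does not yield O(m).
No other premise forces O(m). An ideal world satisfying every premise can still have m false, so O(m) is not derivable.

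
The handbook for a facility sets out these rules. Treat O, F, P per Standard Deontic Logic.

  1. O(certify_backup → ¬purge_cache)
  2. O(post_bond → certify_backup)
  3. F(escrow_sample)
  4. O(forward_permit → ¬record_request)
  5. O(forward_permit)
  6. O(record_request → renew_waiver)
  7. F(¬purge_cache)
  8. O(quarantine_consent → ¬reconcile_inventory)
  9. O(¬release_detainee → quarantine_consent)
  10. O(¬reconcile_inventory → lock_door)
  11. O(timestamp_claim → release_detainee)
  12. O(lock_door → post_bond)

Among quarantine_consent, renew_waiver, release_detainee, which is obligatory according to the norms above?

F(¬purge_cache) at premise 7 means O(purge_cache).
Premise 1 is O(certify_backup → ¬purge_cache); contrapositively O(purge_cache → ¬certify_backup). Since O(purge_cache) holds, K gives O(¬certify_backup).
Premise 2, O(post_bond → certify_backup), contraposes to O(¬certify_backup → ¬post_bond); with O(¬certify_backup) we get O(¬post_bond).
Premise 12 is O(lock_door → post_bond); contrapositively O(¬post_bond → ¬lock_door). Since O(¬post_bond) holds, K gives O(¬lock_door).
Premise 10 is O(¬reconcile_inventory → lock_door); contrapositively O(¬lock_door → reconcile_inventory). Since O(¬lock_door) holds, K gives O(reconcile_inventory).
The contrapositive of premise 8 (O(quarantine_consent → ¬reconcile_inventory)) is O(reconcile_inventory → ¬quarantine_consent), and O(reconcile_inventory) is already established, so O(¬quarantine_consent).
Premise 9 is O(¬release_detainee → quarantine_consent); contrapositively O(¬quarantine_consent → release_detainee). Since O(¬quarantine_consent) holds, K gives O(release_detainee).
So O(release_detainee) holds — release_detainee is obligatory. None of the other listed options is made obligatory by any chain of premises.

release_detainee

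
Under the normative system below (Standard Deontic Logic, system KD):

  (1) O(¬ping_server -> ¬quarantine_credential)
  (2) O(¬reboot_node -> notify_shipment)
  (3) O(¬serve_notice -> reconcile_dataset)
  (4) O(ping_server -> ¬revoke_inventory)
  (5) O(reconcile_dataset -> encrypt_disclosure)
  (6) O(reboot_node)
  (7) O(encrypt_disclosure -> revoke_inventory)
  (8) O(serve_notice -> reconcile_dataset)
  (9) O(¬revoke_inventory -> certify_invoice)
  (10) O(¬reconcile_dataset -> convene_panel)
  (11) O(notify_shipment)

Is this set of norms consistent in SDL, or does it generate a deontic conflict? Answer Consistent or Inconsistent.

Premise 2 is O(¬reboot_node -> notify_shipment); even if O(notify_shipment) held, inferring O(¬reboot_node) would be affirming the consequent — invalid.
So O(¬reboot_node) is not derivable, and the apparent clash with O(reboot_node) does not arise.
A world satisfying every obligation exists (e.g. certify_invoice=false, convene_panel=false, encrypt_disclosure=true, notify_shipment=true, ping_server=false, quarantine_credential=false, reboot_node=true, reconcile_dataset=true, revoke_inventory=true, serve_notice=false); no atom is both obligatory and forbidden, so the set is consistent.

Consistent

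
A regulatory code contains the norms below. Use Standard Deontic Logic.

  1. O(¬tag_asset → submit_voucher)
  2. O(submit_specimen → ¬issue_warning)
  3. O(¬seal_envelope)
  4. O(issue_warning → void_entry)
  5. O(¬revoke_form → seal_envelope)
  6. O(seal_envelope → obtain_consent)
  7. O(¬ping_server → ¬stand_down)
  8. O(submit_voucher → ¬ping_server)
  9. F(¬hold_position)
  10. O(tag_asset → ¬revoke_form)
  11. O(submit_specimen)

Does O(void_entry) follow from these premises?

Premise 4 is O(issue_warning → void_entry), but O(issue_warning) is not derivable from the premises, so it does not yield O(void_entry).
No other premise forces O(void_entry). An ideal world satisfying every premise can still have void_entry false, so O(void_entry) is not derivable.

No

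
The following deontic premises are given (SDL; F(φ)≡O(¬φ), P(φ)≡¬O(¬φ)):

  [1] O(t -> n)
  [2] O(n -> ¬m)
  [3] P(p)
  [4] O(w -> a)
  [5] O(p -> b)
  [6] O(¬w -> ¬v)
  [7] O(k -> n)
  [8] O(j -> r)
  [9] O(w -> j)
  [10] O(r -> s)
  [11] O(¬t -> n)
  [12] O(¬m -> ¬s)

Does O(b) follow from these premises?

Premise 5 is O(p -> b), but O(p) is not derivable from the premises (the permission P(p) asserts only ¬O(¬p), not O(p)), so it does not yield O(b).
No other premise forces O(b). An ideal world satisfying every premise can still have b false, so O(b) is not derivable.

No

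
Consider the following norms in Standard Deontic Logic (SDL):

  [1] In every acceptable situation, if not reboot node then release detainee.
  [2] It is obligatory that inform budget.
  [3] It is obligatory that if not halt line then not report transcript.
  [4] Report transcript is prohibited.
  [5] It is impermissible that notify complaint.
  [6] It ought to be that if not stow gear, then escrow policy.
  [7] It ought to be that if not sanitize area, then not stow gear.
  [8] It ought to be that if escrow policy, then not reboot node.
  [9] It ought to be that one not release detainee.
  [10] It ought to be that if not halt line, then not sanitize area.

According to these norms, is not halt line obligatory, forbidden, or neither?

Forbidden

Premise 9 states O(¬release_detainee) outright.
Premise 1, O(¬reboot_node → release_detainee), contraposes to O(¬release_detainee → reboot_node); with O(¬release_detainee) we get O(reboot_node).
Premise 8 is O(escrow_policy → ¬reboot_node); contrapositively O(reboot_node → ¬escrow_policy). Since O(reboot_node) holds, K gives O(¬escrow_policy).
Premise 6 is O(¬stow_gear → escrow_policy); contrapositively O(¬escrow_policy → stow_gear). Since O(¬escrow_policy) holds, K gives O(stow_gear).
Premise 7 is O(¬sanitize_area → ¬stow_gear); contrapositively O(stow_gear → sanitize_area). Since O(stow_gear) holds, K gives O(sanitize_area).
The contrapositive of premise 10 (O(¬halt_line → ¬sanitize_area)) is O(sanitize_area → halt_line), and O(sanitize_area) is already established, so O(halt_line).
Premises 2, 3, 4, 5 do not contribute to this derivation.
Thus O(halt_line), which is F(¬halt_line): ¬halt_line is forbidden.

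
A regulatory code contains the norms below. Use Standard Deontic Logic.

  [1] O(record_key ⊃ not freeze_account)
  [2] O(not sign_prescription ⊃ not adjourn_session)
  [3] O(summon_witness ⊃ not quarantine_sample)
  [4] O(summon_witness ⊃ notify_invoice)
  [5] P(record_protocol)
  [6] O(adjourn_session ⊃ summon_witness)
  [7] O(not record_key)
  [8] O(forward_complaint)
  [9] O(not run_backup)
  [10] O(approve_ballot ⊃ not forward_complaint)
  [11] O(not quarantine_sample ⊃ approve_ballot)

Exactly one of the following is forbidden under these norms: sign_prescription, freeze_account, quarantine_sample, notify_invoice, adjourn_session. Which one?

Premise 8 gives O(forward_complaint).
Premise 10 is O(approve_ballot ⊃ not forward_complaint); contrapositively O(forward_complaint ⊃ not approve_ballot). Since O(forward_complaint) holds, K gives O(not approve_ballot).
The contrapositive of premise 11 (O(not quarantine_sample ⊃ approve_ballot)) is O(not approve_ballot ⊃ quarantine_sample), and O(not approve_ballot) is already established, so O(quarantine_sample).
The contrapositive of premise 3 (O(summon_witness ⊃ not quarantine_sample)) is O(quarantine_sample ⊃ not summon_witness), and O(quarantine_sample) is already established, so O(not summon_witness).
Premise 6, O(adjourn_session ⊃ summon_witness), contraposes to O(not summon_witness ⊃ not adjourn_session); with O(not summon_witness) we get O(not adjourn_session).
So O(not adjourn_session) holds, i.e. adjourn_session is forbidden. None of the other listed options is forbidden under the premises.

adjourn_session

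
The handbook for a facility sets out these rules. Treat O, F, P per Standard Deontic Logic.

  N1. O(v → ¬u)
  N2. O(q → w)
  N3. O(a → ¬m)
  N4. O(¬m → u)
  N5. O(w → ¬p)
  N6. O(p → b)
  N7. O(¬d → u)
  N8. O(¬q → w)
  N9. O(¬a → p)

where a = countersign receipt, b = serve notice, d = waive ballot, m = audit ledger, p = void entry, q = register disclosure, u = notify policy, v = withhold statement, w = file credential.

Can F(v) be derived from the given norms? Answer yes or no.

Yes

Premises 8 and 2 cover both cases: O(¬q → w) and O(q → w). Since ¬q ∨ q is a tautology, O(w) follows.
With premise 5, O(w → ¬p), the K-axiom yields O(¬p).
The contrapositive of premise 9 (O(¬a → p)) is O(¬p → a), and O(¬p) is already established, so O(a).
With premise 3, O(a → ¬m), the K-axiom yields O(¬m).
From O(¬m) and premise 4, O(¬m → u), we obtain O(u).
The contrapositive of premise 1 (O(v → ¬u)) is O(u → ¬v), and O(u) is already established, so O(¬v).
Premises 6, 7 do not contribute to this derivation.
So O(¬v) holds, i.e. F(v). The claim follows.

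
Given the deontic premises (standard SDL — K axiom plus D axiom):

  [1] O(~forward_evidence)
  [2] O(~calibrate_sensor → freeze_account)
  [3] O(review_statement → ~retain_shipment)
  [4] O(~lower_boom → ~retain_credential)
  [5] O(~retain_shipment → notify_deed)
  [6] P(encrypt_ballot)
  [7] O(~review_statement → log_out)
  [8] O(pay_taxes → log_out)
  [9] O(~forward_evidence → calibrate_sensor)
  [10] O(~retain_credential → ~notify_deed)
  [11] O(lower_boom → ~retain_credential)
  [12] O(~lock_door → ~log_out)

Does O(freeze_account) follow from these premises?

No

Premise 2 is O(~calibrate_sensor → freeze_account), but O(~calibrate_sensor) is not derivable from the premises, so it does not yield O(freeze_account).
No other premise forces O(freeze_account). An ideal world satisfying every premise can still have freeze_account false, so O(freeze_account) is not derivable.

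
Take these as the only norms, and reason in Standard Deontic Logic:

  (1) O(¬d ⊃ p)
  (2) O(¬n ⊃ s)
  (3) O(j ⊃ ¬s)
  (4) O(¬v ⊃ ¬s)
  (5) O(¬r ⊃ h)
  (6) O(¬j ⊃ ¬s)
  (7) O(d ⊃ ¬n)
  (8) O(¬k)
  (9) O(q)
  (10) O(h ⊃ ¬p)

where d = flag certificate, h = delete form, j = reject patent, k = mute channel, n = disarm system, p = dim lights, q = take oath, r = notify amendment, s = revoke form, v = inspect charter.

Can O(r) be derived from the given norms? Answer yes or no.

Premises 3 and 6 cover both cases: O(j ⊃ ¬s) and O(¬j ⊃ ¬s). Since j ∨ ¬j is a tautology, O(¬s) follows.
Premise 2 is O(¬n ⊃ s); contrapositively O(¬s ⊃ n). Since O(¬s) holds, K gives O(n).
Premise 7, O(d ⊃ ¬n), contraposes to O(n ⊃ ¬d); with O(n) we get O(¬d).
With premise 1, O(¬d ⊃ p), the K-axiom yields O(p).
The contrapositive of premise 10 (O(h ⊃ ¬p)) is O(p ⊃ ¬h), and O(p) is already established, so O(¬h).
The contrapositive of premise 5 (O(¬r ⊃ h)) is O(¬h ⊃ r), and O(¬h) is already established, so O(r).
Premises 4, 8, 9 do not contribute to this derivation.
So O(r) follows.

Yes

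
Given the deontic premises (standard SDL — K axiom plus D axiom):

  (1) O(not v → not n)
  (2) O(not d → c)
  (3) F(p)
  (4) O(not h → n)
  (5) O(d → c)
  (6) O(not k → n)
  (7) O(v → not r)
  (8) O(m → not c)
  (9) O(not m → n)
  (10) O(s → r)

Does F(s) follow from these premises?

Yes

Premises 2 and 5 cover both cases: O(not d → c) and O(d → c). Since not d ∨ d is a tautology, O(c) follows.
Premise 8 is O(m → not c); contrapositively O(c → not m). Since O(c) holds, K gives O(not m).
Premise 9 is O(not m → n); since O(not m), deontic closure gives O(n).
Premise 1 is O(not v → not n); contrapositively O(n → v). Since O(n) holds, K gives O(v).
With premise 7, O(v → not r), the K-axiom yields O(not r).
Premise 10, O(s → r), contraposes to O(not r → not s); with O(not r) we get O(not s).
Premises 3, 4, 6 do not contribute to this derivation.
So O(not s) holds, i.e. F(s). The claim follows.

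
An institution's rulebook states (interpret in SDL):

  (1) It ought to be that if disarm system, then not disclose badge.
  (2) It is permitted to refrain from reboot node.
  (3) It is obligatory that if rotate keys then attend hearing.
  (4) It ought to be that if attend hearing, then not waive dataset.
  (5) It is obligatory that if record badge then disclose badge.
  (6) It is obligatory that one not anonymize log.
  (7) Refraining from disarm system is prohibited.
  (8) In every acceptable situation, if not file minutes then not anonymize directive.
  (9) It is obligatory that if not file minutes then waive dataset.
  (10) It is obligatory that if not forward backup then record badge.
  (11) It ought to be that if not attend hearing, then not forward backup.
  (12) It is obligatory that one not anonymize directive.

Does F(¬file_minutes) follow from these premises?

Yes

F(¬disarm_system) at premise 7 means O(disarm_system).
Applying K to premise 1 (O(disarm_system → ¬disclose_badge)) and O(disarm_system) yields O(¬disclose_badge).
Premise 5, O(record_badge → disclose_badge), contraposes to O(¬disclose_badge → ¬record_badge); with O(¬disclose_badge) we get O(¬record_badge).
Premise 10 is O(¬forward_backup → record_badge); contrapositively O(¬record_badge → forward_backup). Since O(¬record_badge) holds, K gives O(forward_backup).
Premise 11, O(¬attend_hearing → ¬forward_backup), contraposes to O(forward_backup → attend_hearing); with O(forward_backup) we get O(attend_hearing).
With premise 4, O(attend_hearing → ¬waive_dataset), the K-axiom yields O(¬waive_dataset).
Premise 9 is O(¬file_minutes → waive_dataset); contrapositively O(¬waive_dataset → file_minutes). Since O(¬waive_dataset) holds, K gives O(file_minutes).
Premises 2, 3, 6, 8, 12 do not contribute to this derivation.
So O(file_minutes) holds, i.e. F(¬file_minutes). The claim follows.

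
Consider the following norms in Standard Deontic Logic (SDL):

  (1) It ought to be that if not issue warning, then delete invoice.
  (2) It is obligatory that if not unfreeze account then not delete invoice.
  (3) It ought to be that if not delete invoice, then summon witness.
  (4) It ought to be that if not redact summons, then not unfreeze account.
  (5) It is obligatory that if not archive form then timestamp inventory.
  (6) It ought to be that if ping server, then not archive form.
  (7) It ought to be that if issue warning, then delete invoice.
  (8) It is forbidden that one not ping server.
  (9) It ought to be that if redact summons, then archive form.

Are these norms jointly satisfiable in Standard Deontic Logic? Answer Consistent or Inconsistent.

Inconsistent

Premises 7 and 1 are O(issue_warning → delete_invoice) and O(¬issue_warning → delete_invoice); every ideal world satisfies issue_warning or ¬issue_warning, so in either case delete_invoice holds — hence O(delete_invoice).
Premise 2, O(¬unfreeze_account → ¬delete_invoice), contraposes to O(delete_invoice → unfreeze_account); with O(delete_invoice) we get O(unfreeze_account).
Premise 4 is O(¬redact_summons → ¬unfreeze_account); contrapositively O(unfreeze_account → redact_summons). Since O(unfreeze_account) holds, K gives O(redact_summons).
Premise 9 is O(redact_summons → archive_form); since O(redact_summons), deontic closure gives O(archive_form).
Premise 6 is O(ping_server → ¬archive_form); contrapositively O(archive_form → ¬ping_server). Since O(archive_form) holds, K gives O(¬ping_server).
But premise 8, F(¬ping_server), means O(ping_server).
We now have both O(¬ping_server) and O(ping_server) — ping_server is simultaneously obligatory and forbidden, violating the D-axiom.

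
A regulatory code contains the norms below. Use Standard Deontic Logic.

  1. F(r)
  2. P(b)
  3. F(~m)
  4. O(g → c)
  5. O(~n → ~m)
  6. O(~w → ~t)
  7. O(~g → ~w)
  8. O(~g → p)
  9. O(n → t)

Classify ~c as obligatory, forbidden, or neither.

Forbidden

Premise 3 is F(~m), i.e. O(m).
The contrapositive of premise 5 (O(~n → ~m)) is O(m → n), and O(m) is already established, so O(n).
With premise 9, O(n → t), the K-axiom yields O(t).
Premise 6 is O(~w → ~t); contrapositively O(t → w). Since O(t) holds, K gives O(w).
Premise 7 is O(~g → ~w); contrapositively O(w → g). Since O(w) holds, K gives O(g).
From O(g) and premise 4, O(g → c), we obtain O(c).
Premises 1, 2, 8 do not contribute to this derivation.
Thus O(c), which is F(~c): ~c is forbidden.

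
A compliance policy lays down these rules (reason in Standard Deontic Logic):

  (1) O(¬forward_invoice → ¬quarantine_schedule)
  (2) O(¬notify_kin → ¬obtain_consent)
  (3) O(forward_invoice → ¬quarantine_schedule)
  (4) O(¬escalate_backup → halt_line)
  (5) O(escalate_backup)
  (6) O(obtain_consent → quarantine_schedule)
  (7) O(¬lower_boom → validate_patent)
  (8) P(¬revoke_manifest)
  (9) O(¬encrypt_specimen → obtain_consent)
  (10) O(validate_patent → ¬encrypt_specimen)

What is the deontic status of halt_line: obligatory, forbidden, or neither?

Neither

Premise 4 is O(¬escalate_backup → halt_line), but O(¬escalate_backup) is not derivable from the premises, so it does not yield O(halt_line).
No premise or chain of K-axiom applications forces O(halt_line), and none forces O(¬halt_line). So halt_line is neither obligatory nor forbidden under these norms.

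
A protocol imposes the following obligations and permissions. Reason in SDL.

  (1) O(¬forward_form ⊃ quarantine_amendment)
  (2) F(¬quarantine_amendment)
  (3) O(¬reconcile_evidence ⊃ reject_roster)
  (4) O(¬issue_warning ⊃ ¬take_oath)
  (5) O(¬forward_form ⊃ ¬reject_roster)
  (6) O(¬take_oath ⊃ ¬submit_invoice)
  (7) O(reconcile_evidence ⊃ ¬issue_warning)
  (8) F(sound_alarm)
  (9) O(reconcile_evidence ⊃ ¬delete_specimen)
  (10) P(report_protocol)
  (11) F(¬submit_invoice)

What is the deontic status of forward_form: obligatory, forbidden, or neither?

F(¬submit_invoice) at premise 11 means O(submit_invoice).
Premise 6, O(¬take_oath ⊃ ¬submit_invoice), contraposes to O(submit_invoice ⊃ take_oath); with O(submit_invoice) we get O(take_oath).
Premise 4, O(¬issue_warning ⊃ ¬take_oath), contraposes to O(take_oath ⊃ issue_warning); with O(take_oath) we get O(issue_warning).
Premise 7, O(reconcile_evidence ⊃ ¬issue_warning), contraposes to O(issue_warning ⊃ ¬reconcile_evidence); with O(issue_warning) we get O(¬reconcile_evidence).
With premise 3, O(¬reconcile_evidence ⊃ reject_roster), the K-axiom yields O(reject_roster).
Premise 5 is O(¬forward_form ⊃ ¬reject_roster); contrapositively O(reject_roster ⊃ forward_form). Since O(reject_roster) holds, K gives O(forward_form).
Premises 1, 2, 8, 9, 10 do not contribute to this derivation.
Hence forward_form is obligatory.

Obligatory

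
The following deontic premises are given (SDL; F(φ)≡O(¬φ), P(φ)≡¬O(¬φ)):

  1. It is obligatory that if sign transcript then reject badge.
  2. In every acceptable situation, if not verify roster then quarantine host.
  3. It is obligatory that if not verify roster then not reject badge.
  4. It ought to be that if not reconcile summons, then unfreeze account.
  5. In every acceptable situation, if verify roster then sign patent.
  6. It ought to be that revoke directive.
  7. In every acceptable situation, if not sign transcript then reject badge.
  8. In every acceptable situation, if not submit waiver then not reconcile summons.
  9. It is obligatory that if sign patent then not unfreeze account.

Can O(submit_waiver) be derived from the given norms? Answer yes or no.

Premises 7 and 1 cover both cases: O(¬sign_transcript → reject_badge) and O(sign_transcript → reject_badge). Since ¬sign_transcript ∨ sign_transcript is a tautology, O(reject_badge) follows.
Premise 3 is O(¬verify_roster → ¬reject_badge); contrapositively O(reject_badge → verify_roster). Since O(reject_badge) holds, K gives O(verify_roster).
With premise 5, O(verify_roster → sign_patent), the K-axiom yields O(sign_patent).
With premise 9, O(sign_patent → ¬unfreeze_account), the K-axiom yields O(¬unfreeze_account).
The contrapositive of premise 4 (O(¬reconcile_summons → unfreeze_account)) is O(¬unfreeze_account → reconcile_summons), and O(¬unfreeze_account) is already established, so O(reconcile_summons).
Premise 8 is O(¬submit_waiver → ¬reconcile_summons); contrapositively O(reconcile_summons → submit_waiver). Since O(reconcile_summons) holds, K gives O(submit_waiver).
Premises 2, 6 do not contribute to this derivation.
So O(submit_waiver) follows.

Yes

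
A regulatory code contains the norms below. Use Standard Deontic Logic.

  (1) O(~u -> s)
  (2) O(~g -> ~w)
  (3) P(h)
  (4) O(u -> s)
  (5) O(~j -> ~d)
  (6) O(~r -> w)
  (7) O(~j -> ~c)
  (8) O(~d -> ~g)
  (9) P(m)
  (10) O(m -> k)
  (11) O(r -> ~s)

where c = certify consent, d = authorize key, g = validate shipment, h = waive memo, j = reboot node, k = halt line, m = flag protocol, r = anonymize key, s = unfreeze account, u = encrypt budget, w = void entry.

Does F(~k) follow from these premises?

Premise 10 is O(m -> k), but O(m) is not derivable from the premises (the permission P(m) asserts only ~O(~m), not O(m)), so it does not yield O(k).
No other premise forces O(k). An ideal world satisfying every premise can still have ~k true, so F(~k) is not derivable.

No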